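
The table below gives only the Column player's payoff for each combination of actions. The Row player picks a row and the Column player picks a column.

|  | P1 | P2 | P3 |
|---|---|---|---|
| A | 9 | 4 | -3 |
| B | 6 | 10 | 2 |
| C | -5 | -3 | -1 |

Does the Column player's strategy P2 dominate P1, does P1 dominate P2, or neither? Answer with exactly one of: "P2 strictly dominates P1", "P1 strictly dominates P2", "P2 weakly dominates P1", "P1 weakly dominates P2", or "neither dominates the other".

neither dominates the other

Compare P2 to P1 across every action of the Row player: A: 4<9, B: 10>6, C: -3>-5.
P2 does better at B, C but worse at A; neither strategy dominates the other.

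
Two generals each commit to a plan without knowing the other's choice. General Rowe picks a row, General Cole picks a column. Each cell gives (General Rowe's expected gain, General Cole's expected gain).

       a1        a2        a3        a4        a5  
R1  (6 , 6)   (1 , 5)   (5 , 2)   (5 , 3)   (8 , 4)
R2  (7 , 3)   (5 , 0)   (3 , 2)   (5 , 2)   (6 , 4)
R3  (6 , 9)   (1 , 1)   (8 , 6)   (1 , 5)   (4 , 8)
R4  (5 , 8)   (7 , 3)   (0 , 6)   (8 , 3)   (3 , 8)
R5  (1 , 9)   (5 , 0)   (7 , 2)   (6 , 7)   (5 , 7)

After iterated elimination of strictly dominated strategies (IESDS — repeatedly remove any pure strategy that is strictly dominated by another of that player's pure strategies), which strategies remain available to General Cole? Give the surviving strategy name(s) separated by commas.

a1, a5

General Cole's strategy a2 is strictly dominated by a1 (R1: 6>5, R2: 3>0, R3: 9>1, R4: 8>3, R5: 9>0) and is removed.
Column a3 is eliminated: a1 beats it against every remaining row (R1: 6>2, R2: 3>2, R3: 9>6, R4: 8>6, R5: 9>2).
For General Rowe, R2 strictly dominates R3 on the remaining columns (a1: 7>6, a4: 5>1, a5: 6>4); eliminate R3.
For General Cole, a1 strictly dominates a4 on the remaining rows (R1: 6>3, R2: 3>2, R4: 8>3, R5: 9>7); eliminate a4.
General Rowe's strategy R4 is strictly dominated by R1 (a1: 6>5, a5: 8>3) and is removed.
Row R5 is eliminated: R1 beats it against every remaining column (a1: 6>1, a5: 8>5).
Among the remaining strategies, none is strictly dominated by another pure strategy of the same player, so the elimination stops.
Surviving strategies — General Rowe: {R1, R2}; General Cole: {a1, a5}.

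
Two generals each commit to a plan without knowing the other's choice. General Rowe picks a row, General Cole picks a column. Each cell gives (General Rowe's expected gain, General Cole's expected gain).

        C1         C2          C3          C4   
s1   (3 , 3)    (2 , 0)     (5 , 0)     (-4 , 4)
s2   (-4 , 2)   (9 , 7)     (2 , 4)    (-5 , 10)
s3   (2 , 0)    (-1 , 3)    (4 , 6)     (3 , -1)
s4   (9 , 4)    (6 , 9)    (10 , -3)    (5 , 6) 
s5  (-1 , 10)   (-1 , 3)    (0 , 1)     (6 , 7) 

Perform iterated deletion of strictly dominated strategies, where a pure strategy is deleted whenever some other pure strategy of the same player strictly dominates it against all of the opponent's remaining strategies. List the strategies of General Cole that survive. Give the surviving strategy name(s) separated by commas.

Row s1 is eliminated: s4 beats it against every remaining column (C1: 9>3, C2: 6>2, C3: 10>5, C4: 5>-4).
Row s3 is eliminated: s4 beats it against every remaining column (C1: 9>2, C2: 6>-1, C3: 10>4, C4: 5>3).
Column C3 is eliminated: C2 beats it against every remaining row (s2: 7>4, s4: 9>-3, s5: 3>1).
Among the remaining strategies, none is strictly dominated by another pure strategy of the same player, so the elimination stops.
Surviving strategies — General Rowe: {s2, s4, s5}; General Cole: {C1, C2, C4}.

C1, C2, C4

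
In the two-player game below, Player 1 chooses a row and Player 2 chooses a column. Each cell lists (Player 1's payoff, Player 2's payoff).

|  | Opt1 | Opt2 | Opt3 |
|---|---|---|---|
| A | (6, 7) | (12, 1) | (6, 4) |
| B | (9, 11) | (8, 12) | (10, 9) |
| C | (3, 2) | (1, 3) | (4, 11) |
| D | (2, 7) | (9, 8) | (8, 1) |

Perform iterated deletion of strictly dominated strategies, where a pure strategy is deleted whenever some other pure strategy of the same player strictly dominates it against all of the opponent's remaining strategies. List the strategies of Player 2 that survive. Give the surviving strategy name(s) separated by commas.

Opt1, Opt2

Player 1's strategy C is strictly dominated by A (Opt1: 6>3, Opt2: 12>1, Opt3: 6>4) and is removed.
Column Opt3 is eliminated: Opt1 beats it against every remaining row (A: 7>4, B: 11>9, D: 7>1).
Player 1's strategy D is strictly dominated by A (Opt1: 6>2, Opt2: 12>9) and is removed.
Among the remaining strategies, none is strictly dominated by another pure strategy of the same player, so the elimination stops.
Surviving strategies — Player 1: {A, B}; Player 2: {Opt1, Opt2}.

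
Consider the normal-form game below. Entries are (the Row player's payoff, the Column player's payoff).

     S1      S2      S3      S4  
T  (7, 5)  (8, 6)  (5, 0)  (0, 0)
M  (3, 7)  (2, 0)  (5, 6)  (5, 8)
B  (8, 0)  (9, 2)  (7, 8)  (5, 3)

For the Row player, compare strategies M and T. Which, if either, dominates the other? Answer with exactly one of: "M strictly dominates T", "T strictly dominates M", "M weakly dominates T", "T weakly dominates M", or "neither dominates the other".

Compare M to T across each opponent action: S1: 3<7, S2: 2<8, S3: 5=5, S4: 5>0.
M does better at S4 but worse at S1, S2; neither strategy dominates the other.

neither dominates the other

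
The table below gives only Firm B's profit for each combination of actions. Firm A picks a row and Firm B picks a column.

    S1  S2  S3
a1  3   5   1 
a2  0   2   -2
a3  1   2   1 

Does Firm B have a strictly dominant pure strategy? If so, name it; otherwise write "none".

S2 vs S1: a1: 5>3, a2: 2>0, a3: 2>1.
S2 vs S3: a1: 5>1, a2: 2>-2, a3: 2>1.
S2 strictly beats every other strategy against every opponent action, so it is strictly dominant.

S2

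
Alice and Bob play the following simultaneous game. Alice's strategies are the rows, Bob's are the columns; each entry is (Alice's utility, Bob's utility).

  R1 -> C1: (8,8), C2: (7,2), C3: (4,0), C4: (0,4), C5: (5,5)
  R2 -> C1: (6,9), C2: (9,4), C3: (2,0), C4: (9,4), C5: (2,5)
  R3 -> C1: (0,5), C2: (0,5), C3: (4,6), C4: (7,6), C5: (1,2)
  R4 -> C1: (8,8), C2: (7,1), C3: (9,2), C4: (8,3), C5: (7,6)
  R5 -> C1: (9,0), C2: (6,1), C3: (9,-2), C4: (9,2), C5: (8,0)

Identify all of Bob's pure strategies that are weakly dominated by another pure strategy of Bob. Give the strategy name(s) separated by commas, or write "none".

C1 is not dominated — it holds its own against C2 at R1 (8>2); C3 at R1 (8>0); C4 at R1 (8>4); C5 at R1 (8>5).
C2: dominated, since C4 does at least as well everywhere (R1: 4>2, R2: 4=4, R3: 6>5, R4: 3>1, R5: 2>1).
C3 is weakly dominated by C4 (R1: 4>0, R2: 4>0, R3: 6=6, R4: 3>2, R5: 2>-2).
C4 is not dominated — it holds its own against C1 at R3 (6>5); C2 at R1 (4>2); C3 at R1 (4>0); C5 at R3 (6>2).
C5 is weakly dominated by C1 (R1: 8>5, R2: 9>5, R3: 5>2, R4: 8>6, R5: 0=0).

C2, C3, C5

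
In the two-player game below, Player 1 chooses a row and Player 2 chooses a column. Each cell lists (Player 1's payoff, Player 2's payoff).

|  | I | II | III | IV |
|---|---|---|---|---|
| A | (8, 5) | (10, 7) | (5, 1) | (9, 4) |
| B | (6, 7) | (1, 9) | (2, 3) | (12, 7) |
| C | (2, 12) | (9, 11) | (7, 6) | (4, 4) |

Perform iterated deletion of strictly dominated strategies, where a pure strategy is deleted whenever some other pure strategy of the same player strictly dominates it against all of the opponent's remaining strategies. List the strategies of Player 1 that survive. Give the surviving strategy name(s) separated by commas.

Player 2's strategy III is strictly dominated by I (A: 5>1, B: 7>3, C: 12>6) and is removed.
Player 1's strategy C is strictly dominated by A (I: 8>2, II: 10>9, IV: 9>4) and is removed.
Player 2's strategy I is strictly dominated by II (A: 7>5, B: 9>7) and is removed.
For Player 2, II strictly dominates IV on the remaining rows (A: 7>4, B: 9>7); eliminate IV.
Row B is eliminated: A beats it against every remaining column (II: 10>1).
Among the remaining strategies, none is strictly dominated by another pure strategy of the same player, so the elimination stops.
Surviving strategies — Player 1: {A}; Player 2: {II}.

A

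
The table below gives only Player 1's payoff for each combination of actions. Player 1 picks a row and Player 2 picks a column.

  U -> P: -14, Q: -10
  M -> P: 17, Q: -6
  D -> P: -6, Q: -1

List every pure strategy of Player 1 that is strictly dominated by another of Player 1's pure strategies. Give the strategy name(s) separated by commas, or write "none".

M strictly dominates U — P: 17>-14, Q: -6>-10.
M: no other strategy beats it everywhere (U at P (17>-14); D at P (17>-6)).
D: no other strategy beats it everywhere (U at P (-6>-14); M at Q (-1>-6)).

U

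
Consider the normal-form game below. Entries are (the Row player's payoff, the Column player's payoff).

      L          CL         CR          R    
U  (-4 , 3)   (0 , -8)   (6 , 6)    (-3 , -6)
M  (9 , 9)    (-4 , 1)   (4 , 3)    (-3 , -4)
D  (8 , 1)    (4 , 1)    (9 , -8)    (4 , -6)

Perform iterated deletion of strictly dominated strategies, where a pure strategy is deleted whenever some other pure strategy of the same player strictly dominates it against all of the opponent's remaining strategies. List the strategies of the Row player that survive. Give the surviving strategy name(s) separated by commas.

For the Row player, D strictly dominates U on the remaining columns (L: 8>-4, CL: 4>0, CR: 9>6, R: 4>-3); eliminate U.
Column CR is eliminated: L beats it against every remaining row (M: 9>3, D: 1>-8).
The Column player's strategy R is strictly dominated by L (M: 9>-4, D: 1>-6) and is removed.
Among the remaining strategies, none is strictly dominated by another pure strategy of the same player, so the elimination stops.
Surviving strategies — the Row player: {M, D}; the Column player: {L, CL}.

M, D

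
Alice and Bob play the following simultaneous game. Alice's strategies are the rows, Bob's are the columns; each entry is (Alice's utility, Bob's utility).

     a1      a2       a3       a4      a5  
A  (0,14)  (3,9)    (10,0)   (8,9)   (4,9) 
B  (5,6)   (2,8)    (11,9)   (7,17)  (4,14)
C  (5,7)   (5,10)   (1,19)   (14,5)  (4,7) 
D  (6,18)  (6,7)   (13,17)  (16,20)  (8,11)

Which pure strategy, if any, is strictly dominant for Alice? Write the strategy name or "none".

D vs A: a1: 6>0, a2: 6>3, a3: 13>10, a4: 16>8, a5: 8>4.
D vs B: a1: 6>5, a2: 6>2, a3: 13>11, a4: 16>7, a5: 8>4.
D vs C: a1: 6>5, a2: 6>5, a3: 13>1, a4: 16>14, a5: 8>4.
D strictly beats every other strategy against every opponent action, so it is strictly dominant.

D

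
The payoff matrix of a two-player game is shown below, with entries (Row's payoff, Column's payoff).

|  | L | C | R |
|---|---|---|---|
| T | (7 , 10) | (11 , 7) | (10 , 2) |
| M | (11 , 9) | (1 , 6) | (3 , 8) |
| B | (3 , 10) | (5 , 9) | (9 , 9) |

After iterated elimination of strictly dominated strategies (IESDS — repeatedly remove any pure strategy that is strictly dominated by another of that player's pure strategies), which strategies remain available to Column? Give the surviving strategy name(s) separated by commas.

Row B is eliminated: T beats it against every remaining column (L: 7>3, C: 11>5, R: 10>9).
Column C is eliminated: L beats it against every remaining row (T: 10>7, M: 9>6).
For Column, L strictly dominates R on the remaining rows (T: 10>2, M: 9>8); eliminate R.
Row T is eliminated: M beats it against every remaining column (L: 11>7).
Among the remaining strategies, none is strictly dominated by another pure strategy of the same player, so the elimination stops.
Surviving strategies — Row: {M}; Column: {L}.

L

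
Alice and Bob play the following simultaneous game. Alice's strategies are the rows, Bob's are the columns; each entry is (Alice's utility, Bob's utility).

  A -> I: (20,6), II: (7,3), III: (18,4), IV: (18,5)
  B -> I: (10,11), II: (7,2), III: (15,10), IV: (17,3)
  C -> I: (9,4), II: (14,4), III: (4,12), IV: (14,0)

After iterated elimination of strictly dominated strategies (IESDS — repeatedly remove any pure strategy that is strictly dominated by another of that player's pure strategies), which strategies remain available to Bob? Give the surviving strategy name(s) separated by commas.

For Bob, III strictly dominates II on the remaining rows (A: 4>3, B: 10>2, C: 12>4); eliminate II.
Alice's strategy B is strictly dominated by A (I: 20>10, III: 18>15, IV: 18>17) and is removed.
For Alice, A strictly dominates C on the remaining columns (I: 20>9, III: 18>4, IV: 18>14); eliminate C.
Bob's strategy III is strictly dominated by I (A: 6>4) and is removed.
For Bob, I strictly dominates IV on the remaining rows (A: 6>5); eliminate IV.
Among the remaining strategies, none is strictly dominated by another pure strategy of the same player, so the elimination stops.
Surviving strategies — Alice: {A}; Bob: {I}.

I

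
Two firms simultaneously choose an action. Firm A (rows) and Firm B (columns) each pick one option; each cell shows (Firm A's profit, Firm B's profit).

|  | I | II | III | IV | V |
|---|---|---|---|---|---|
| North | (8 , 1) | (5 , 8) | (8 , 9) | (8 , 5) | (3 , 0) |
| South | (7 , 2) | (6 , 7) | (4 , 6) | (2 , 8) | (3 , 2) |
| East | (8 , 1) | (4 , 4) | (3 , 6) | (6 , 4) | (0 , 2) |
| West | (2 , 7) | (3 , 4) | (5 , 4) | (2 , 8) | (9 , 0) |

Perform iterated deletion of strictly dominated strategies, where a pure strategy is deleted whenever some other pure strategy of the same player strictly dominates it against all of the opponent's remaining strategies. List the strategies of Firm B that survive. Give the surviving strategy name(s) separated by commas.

II, III, IV

Column I is eliminated: IV beats it against every remaining row (North: 5>1, South: 8>2, East: 4>1, West: 8>7).
For Firm A, North strictly dominates East on the remaining columns (II: 5>4, III: 8>3, IV: 8>6, V: 3>0); eliminate East.
Firm B's strategy V is strictly dominated by II (North: 8>0, South: 7>2, West: 4>0) and is removed.
For Firm A, North strictly dominates West on the remaining columns (II: 5>3, III: 8>5, IV: 8>2); eliminate West.
Among the remaining strategies, none is strictly dominated by another pure strategy of the same player, so the elimination stops.
Surviving strategies — Firm A: {North, South}; Firm B: {II, III, IV}.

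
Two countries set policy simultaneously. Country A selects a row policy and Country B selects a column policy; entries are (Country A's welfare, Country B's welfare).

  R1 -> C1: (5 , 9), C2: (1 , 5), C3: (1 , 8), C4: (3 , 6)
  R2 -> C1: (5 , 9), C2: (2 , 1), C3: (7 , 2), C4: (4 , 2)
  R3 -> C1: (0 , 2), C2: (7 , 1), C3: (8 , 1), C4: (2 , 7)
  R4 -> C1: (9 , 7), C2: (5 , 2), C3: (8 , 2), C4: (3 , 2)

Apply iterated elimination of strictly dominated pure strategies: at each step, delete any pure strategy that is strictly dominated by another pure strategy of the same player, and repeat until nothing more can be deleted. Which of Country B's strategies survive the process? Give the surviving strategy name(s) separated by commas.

C1

Country B's strategy C2 is strictly dominated by C1 (R1: 9>5, R2: 9>1, R3: 2>1, R4: 7>2) and is removed.
Column C3 is eliminated: C1 beats it against every remaining row (R1: 9>8, R2: 9>2, R3: 2>1, R4: 7>2).
Country A's strategy R3 is strictly dominated by R1 (C1: 5>0, C4: 3>2) and is removed.
For Country B, C1 strictly dominates C4 on the remaining rows (R1: 9>6, R2: 9>2, R4: 7>2); eliminate C4.
Row R1 is eliminated: R4 beats it against every remaining column (C1: 9>5).
For Country A, R4 strictly dominates R2 on the remaining columns (C1: 9>5); eliminate R2.
Among the remaining strategies, none is strictly dominated by another pure strategy of the same player, so the elimination stops.
Surviving strategies — Country A: {R4}; Country B: {C1}.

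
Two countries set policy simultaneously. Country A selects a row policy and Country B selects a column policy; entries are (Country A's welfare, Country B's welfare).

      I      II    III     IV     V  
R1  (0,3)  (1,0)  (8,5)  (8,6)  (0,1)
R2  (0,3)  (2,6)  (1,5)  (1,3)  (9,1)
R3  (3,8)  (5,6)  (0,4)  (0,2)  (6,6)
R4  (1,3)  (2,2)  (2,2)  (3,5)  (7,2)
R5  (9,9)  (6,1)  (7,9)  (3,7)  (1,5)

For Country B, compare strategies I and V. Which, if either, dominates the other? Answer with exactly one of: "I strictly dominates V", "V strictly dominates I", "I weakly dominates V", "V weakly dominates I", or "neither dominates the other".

I strictly dominates V

I's payoffs vs V's, by Country A's action — R1: 3>1, R2: 3>1, R3: 8>6, R4: 3>2, R5: 9>5.
Every comparison favours I, so I strictly dominates V.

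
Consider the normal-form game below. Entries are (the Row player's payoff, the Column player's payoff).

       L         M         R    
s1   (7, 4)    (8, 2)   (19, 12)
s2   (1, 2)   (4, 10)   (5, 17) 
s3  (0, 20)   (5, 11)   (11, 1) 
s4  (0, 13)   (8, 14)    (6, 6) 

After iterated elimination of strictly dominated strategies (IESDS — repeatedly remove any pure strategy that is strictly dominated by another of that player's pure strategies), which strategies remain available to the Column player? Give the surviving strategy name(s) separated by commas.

L, M, R

The Row player's strategy s2 is strictly dominated by s1 (L: 7>1, M: 8>4, R: 19>5) and is removed.
For the Row player, s1 strictly dominates s3 on the remaining columns (L: 7>0, M: 8>5, R: 19>11); eliminate s3.
Among the remaining strategies, none is strictly dominated by another pure strategy of the same player, so the elimination stops.
Surviving strategies — the Row player: {s1, s4}; the Column player: {L, M, R}.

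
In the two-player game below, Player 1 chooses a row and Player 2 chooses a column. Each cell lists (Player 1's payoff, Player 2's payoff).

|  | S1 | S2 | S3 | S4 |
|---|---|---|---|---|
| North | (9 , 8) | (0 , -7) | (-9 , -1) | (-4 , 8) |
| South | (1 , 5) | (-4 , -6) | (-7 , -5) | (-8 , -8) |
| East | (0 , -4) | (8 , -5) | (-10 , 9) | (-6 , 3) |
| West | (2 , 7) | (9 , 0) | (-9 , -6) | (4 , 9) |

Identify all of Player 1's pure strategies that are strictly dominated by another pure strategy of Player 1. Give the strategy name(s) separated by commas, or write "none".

North is not dominated — it holds its own against South at S1 (9>1); East at S1 (9>0); West at S1 (9>2).
Nothing dominates South: North at S3 (-7>-9); East at S1 (1>0); West at S3 (-7>-9).
East: dominated, since West does at least as well everywhere (S1: 2>0, S2: 9>8, S3: -9>-10, S4: 4>-6).
West is not dominated — it holds its own against North at S2 (9>0); South at S1 (2>1); East at S1 (2>0).

East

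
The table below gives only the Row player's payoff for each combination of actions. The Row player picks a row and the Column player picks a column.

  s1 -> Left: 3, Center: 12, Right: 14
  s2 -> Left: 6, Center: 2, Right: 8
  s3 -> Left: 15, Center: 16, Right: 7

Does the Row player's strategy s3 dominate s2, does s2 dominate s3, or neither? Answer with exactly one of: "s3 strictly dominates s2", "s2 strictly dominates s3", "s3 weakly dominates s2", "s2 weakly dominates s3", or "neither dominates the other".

neither dominates the other

s3's payoffs vs s2's, by the Column player's action — Left: 15>6, Center: 16>2, Right: 7<8.
s3 does better at Left, Center but worse at Right; neither strategy dominates the other.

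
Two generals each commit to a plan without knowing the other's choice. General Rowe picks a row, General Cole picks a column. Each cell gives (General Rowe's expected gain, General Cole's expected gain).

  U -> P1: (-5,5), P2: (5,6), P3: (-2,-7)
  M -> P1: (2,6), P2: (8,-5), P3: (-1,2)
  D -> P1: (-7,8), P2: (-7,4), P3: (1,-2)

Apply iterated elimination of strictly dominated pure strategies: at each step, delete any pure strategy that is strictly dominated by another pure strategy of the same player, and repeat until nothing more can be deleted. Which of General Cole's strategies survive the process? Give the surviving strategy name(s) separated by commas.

General Rowe's strategy U is strictly dominated by M (P1: 2>-5, P2: 8>5, P3: -1>-2) and is removed.
For General Cole, P1 strictly dominates P2 on the remaining rows (M: 6>-5, D: 8>4); eliminate P2.
General Cole's strategy P3 is strictly dominated by P1 (M: 6>2, D: 8>-2) and is removed.
Row D is eliminated: M beats it against every remaining column (P1: 2>-7).
Among the remaining strategies, none is strictly dominated by another pure strategy of the same player, so the elimination stops.
Surviving strategies — General Rowe: {M}; General Cole: {P1}.

P1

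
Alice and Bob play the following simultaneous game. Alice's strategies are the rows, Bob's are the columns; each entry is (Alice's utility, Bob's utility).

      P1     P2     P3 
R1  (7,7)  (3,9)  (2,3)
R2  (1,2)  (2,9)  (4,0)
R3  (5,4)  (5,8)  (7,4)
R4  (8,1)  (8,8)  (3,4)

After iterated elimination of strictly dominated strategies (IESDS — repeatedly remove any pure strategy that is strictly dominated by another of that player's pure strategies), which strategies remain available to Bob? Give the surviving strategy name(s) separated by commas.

P2

For Alice, R4 strictly dominates R1 on the remaining columns (P1: 8>7, P2: 8>3, P3: 3>2); eliminate R1.
Row R2 is eliminated: R3 beats it against every remaining column (P1: 5>1, P2: 5>2, P3: 7>4).
Bob's strategy P1 is strictly dominated by P2 (R3: 8>4, R4: 8>1) and is removed.
For Bob, P2 strictly dominates P3 on the remaining rows (R3: 8>4, R4: 8>4); eliminate P3.
Row R3 is eliminated: R4 beats it against every remaining column (P2: 8>5).
Among the remaining strategies, none is strictly dominated by another pure strategy of the same player, so the elimination stops.
Surviving strategies — Alice: {R4}; Bob: {P2}.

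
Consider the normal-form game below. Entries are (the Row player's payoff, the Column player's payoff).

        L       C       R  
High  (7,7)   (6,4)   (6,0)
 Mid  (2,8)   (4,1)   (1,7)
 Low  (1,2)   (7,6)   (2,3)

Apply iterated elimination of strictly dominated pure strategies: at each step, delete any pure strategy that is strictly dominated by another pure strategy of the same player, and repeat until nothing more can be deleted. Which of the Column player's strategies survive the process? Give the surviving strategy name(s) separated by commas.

L, C

Row Mid is eliminated: High beats it against every remaining column (L: 7>2, C: 6>4, R: 6>1).
The Column player's strategy R is strictly dominated by C (High: 4>0, Low: 6>3) and is removed.
Among the remaining strategies, none is strictly dominated by another pure strategy of the same player, so the elimination stops.
Surviving strategies — the Row player: {High, Low}; the Column player: {L, C}.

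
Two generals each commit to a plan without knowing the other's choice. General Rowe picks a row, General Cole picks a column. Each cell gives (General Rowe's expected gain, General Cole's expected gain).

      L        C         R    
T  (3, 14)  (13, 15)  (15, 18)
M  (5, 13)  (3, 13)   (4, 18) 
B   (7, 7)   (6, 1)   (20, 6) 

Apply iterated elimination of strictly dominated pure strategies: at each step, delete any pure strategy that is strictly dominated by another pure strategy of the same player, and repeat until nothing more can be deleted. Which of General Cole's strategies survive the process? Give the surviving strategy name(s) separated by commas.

L

General Rowe's strategy M is strictly dominated by B (L: 7>5, C: 6>3, R: 20>4) and is removed.
General Cole's strategy C is strictly dominated by R (T: 18>15, B: 6>1) and is removed.
Row T is eliminated: B beats it against every remaining column (L: 7>3, R: 20>15).
General Cole's strategy R is strictly dominated by L (B: 7>6) and is removed.
Among the remaining strategies, none is strictly dominated by another pure strategy of the same player, so the elimination stops.
Surviving strategies — General Rowe: {B}; General Cole: {L}.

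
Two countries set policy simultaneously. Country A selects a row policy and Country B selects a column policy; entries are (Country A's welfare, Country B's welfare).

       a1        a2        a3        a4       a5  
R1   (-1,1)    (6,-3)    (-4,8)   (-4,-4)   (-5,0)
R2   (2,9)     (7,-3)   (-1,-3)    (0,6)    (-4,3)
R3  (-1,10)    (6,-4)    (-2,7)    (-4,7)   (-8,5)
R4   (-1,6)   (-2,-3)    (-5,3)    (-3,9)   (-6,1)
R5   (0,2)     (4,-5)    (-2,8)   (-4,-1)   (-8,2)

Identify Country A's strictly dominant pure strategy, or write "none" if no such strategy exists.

R2

R2 vs R1: a1: 2>-1, a2: 7>6, a3: -1>-4, a4: 0>-4, a5: -4>-5.
R2 vs R3: a1: 2>-1, a2: 7>6, a3: -1>-2, a4: 0>-4, a5: -4>-8.
R2 vs R4: a1: 2>-1, a2: 7>-2, a3: -1>-5, a4: 0>-3, a5: -4>-6.
R2 vs R5: a1: 2>0, a2: 7>4, a3: -1>-2, a4: 0>-4, a5: -4>-8.
R2 strictly beats every other strategy against every opponent action, so it is strictly dominant.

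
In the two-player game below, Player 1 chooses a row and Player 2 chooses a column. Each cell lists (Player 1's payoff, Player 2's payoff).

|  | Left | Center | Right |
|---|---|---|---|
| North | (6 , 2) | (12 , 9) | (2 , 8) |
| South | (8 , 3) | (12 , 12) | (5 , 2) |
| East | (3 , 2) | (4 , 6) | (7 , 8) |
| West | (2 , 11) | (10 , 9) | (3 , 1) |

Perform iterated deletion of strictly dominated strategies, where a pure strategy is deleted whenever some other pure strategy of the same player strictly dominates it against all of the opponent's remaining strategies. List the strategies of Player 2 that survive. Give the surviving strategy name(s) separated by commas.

Center, Right

For Player 1, South strictly dominates West on the remaining columns (Left: 8>2, Center: 12>10, Right: 5>3); eliminate West.
Player 2's strategy Left is strictly dominated by Center (North: 9>2, South: 12>3, East: 6>2) and is removed.
Among the remaining strategies, none is strictly dominated by another pure strategy of the same player, so the elimination stops.
Surviving strategies — Player 1: {North, South, East}; Player 2: {Center, Right}.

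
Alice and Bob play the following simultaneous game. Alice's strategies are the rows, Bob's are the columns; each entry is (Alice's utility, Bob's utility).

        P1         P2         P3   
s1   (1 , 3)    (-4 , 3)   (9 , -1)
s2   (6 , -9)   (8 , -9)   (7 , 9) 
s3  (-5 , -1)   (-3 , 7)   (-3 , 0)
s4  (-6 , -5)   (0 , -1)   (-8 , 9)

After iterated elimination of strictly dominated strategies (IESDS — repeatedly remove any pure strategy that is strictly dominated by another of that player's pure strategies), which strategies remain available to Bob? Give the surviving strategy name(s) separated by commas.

P1, P2, P3

Row s3 is eliminated: s2 beats it against every remaining column (P1: 6>-5, P2: 8>-3, P3: 7>-3).
Alice's strategy s4 is strictly dominated by s2 (P1: 6>-6, P2: 8>0, P3: 7>-8) and is removed.
Among the remaining strategies, none is strictly dominated by another pure strategy of the same player, so the elimination stops.
Surviving strategies — Alice: {s1, s2}; Bob: {P1, P2, P3}.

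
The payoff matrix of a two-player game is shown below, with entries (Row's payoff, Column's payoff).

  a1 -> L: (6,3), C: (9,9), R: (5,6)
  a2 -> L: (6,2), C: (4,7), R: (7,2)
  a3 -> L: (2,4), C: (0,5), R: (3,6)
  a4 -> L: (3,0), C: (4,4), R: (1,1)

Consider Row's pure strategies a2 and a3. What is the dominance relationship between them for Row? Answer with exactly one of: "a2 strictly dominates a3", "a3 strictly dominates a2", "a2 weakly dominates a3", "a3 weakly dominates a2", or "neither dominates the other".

Compare a2 to a3 across each choice by Column: L: 6>2, C: 4>0, R: 7>3.
Every comparison favours a2, so a2 strictly dominates a3.

a2 strictly dominates a3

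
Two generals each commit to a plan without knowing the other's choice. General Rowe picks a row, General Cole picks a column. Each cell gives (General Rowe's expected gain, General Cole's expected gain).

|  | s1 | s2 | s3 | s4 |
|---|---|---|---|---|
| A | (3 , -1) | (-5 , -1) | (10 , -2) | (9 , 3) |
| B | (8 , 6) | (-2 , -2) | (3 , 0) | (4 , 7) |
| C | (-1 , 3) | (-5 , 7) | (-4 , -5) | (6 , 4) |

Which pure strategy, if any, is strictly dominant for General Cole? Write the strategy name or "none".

none

s1 fails to dominate s2 at A (-1=-1).
s2 fails to dominate s1 at A (-1=-1).
s3 fails to dominate s1 at A (-2<-1).
s4 fails to dominate s2 at C (4<7).
No single strategy dominates all the others.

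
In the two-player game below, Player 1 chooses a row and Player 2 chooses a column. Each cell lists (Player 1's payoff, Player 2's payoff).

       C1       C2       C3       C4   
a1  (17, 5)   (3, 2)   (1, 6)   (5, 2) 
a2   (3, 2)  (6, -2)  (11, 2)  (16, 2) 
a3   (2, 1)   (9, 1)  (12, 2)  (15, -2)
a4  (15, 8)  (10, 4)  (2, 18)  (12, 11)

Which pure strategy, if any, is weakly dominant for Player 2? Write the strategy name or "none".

C3 vs C1: a1: 6>5, a2: 2=2, a3: 2>1, a4: 18>8.
C3 vs C2: a1: 6>2, a2: 2>-2, a3: 2>1, a4: 18>4.
C3 vs C4: a1: 6>2, a2: 2=2, a3: 2>-2, a4: 18>11.
C3 is at least as good as every other strategy against every opponent action, so it is weakly dominant.

C3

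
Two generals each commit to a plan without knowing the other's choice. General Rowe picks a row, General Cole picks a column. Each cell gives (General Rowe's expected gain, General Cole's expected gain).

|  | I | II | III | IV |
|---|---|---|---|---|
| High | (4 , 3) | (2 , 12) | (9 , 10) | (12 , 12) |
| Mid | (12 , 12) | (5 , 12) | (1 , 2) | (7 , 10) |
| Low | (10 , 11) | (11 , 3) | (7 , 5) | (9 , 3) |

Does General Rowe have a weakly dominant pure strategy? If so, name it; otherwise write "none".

High fails to dominate Mid at I (4<12).
Mid fails to dominate High at III (1<9).
Low fails to dominate High at III (7<9).
No single strategy dominates all the others.

none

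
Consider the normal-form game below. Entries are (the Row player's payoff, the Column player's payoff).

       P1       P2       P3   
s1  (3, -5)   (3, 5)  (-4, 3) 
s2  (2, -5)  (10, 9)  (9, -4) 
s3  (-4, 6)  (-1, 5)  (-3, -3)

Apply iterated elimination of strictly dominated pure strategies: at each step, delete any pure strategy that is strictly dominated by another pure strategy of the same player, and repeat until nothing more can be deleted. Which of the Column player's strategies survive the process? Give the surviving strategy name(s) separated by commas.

Row s3 is eliminated: s2 beats it against every remaining column (P1: 2>-4, P2: 10>-1, P3: 9>-3).
Column P1 is eliminated: P2 beats it against every remaining row (s1: 5>-5, s2: 9>-5).
The Row player's strategy s1 is strictly dominated by s2 (P2: 10>3, P3: 9>-4) and is removed.
The Column player's strategy P3 is strictly dominated by P2 (s2: 9>-4) and is removed.
Among the remaining strategies, none is strictly dominated by another pure strategy of the same player, so the elimination stops.
Surviving strategies — the Row player: {s2}; the Column player: {P2}.

P2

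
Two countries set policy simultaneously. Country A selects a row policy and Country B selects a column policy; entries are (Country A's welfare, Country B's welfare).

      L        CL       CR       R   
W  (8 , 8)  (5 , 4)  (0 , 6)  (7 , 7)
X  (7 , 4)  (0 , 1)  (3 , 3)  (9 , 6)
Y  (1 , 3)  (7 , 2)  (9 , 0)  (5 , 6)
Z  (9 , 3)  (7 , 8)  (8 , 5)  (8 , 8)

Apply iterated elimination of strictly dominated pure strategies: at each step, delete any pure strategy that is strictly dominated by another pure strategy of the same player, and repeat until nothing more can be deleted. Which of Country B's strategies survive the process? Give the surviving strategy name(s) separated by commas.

CL, R

For Country A, Z strictly dominates W on the remaining columns (L: 9>8, CL: 7>5, CR: 8>0, R: 8>7); eliminate W.
For Country B, R strictly dominates L on the remaining rows (X: 6>4, Y: 6>3, Z: 8>3); eliminate L.
Column CR is eliminated: R beats it against every remaining row (X: 6>3, Y: 6>0, Z: 8>5).
Among the remaining strategies, none is strictly dominated by another pure strategy of the same player, so the elimination stops.
Surviving strategies — Country A: {X, Y, Z}; Country B: {CL, R}.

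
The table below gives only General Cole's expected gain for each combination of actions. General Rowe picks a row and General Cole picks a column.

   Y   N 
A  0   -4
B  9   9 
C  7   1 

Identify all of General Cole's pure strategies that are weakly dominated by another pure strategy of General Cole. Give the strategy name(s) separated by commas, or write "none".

N

Y is not dominated — it holds its own against N at A (0>-4).
N: dominated, since Y does at least as well everywhere (A: 0>-4, B: 9=9, C: 7>1).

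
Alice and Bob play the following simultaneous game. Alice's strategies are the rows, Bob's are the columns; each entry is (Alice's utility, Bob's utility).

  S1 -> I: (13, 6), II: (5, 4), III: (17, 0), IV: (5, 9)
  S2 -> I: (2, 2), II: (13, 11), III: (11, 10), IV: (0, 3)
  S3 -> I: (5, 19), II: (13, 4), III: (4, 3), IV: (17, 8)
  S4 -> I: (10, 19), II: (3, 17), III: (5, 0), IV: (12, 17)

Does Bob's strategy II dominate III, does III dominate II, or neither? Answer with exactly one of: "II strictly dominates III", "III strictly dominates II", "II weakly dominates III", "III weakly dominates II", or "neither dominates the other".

II's payoffs vs III's, by Alice's action — S1: 4>0, S2: 11>10, S3: 4>3, S4: 17>0.
II gives a strictly higher payoff against each opponent action, so II strictly dominates III.

II strictly dominates III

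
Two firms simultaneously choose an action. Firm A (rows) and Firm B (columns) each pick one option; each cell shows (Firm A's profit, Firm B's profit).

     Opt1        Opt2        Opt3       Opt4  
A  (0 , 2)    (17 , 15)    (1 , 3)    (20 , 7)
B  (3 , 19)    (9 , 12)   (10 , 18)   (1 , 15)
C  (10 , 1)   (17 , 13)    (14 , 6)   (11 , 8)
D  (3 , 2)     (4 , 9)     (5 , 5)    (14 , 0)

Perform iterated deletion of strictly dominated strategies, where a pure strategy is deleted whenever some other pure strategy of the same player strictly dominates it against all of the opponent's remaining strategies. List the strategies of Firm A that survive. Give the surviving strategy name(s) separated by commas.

A, C

Firm A's strategy B is strictly dominated by C (Opt1: 10>3, Opt2: 17>9, Opt3: 14>10, Opt4: 11>1) and is removed.
Column Opt1 is eliminated: Opt2 beats it against every remaining row (A: 15>2, C: 13>1, D: 9>2).
Column Opt3 is eliminated: Opt2 beats it against every remaining row (A: 15>3, C: 13>6, D: 9>5).
Firm A's strategy D is strictly dominated by A (Opt2: 17>4, Opt4: 20>14) and is removed.
Firm B's strategy Opt4 is strictly dominated by Opt2 (A: 15>7, C: 13>8) and is removed.
Among the remaining strategies, none is strictly dominated by another pure strategy of the same player, so the elimination stops.
Surviving strategies — Firm A: {A, C}; Firm B: {Opt2}.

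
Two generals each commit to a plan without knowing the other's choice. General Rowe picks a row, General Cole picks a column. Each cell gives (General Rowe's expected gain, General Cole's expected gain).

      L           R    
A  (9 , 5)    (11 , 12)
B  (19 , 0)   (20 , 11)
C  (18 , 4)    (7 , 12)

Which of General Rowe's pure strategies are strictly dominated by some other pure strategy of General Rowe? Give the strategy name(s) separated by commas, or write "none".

A, C

B strictly dominates A — L: 19>9, R: 20>11.
B is not dominated — it holds its own against A at L (19>9); C at L (19>18).
C is strictly dominated by B (L: 19>18, R: 20>7).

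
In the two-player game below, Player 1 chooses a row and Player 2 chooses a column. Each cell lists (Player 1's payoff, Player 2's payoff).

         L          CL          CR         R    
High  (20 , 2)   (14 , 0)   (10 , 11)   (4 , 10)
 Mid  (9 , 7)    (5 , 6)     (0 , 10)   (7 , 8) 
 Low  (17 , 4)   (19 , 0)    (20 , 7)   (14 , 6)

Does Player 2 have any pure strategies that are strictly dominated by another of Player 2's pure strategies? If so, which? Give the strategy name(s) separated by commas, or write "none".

L, CL, R

CR strictly dominates L — High: 11>2, Mid: 10>7, Low: 7>4.
L strictly dominates CL — High: 2>0, Mid: 7>6, Low: 4>0.
CR is not dominated — it holds its own against L at High (11>2); CL at High (11>0); R at High (11>10).
R: dominated, since CR does at least as well everywhere (High: 11>10, Mid: 10>8, Low: 7>6).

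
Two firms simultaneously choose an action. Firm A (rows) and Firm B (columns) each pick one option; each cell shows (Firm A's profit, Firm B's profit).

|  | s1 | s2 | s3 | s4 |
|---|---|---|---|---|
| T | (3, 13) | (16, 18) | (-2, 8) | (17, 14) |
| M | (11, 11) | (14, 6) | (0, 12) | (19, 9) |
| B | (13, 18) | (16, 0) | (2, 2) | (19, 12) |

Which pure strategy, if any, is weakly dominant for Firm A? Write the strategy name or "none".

B

B vs T: s1: 13>3, s2: 16=16, s3: 2>-2, s4: 19>17.
B vs M: s1: 13>11, s2: 16>14, s3: 2>0, s4: 19=19.
B is at least as good as every other strategy against every opponent action, so it is weakly dominant.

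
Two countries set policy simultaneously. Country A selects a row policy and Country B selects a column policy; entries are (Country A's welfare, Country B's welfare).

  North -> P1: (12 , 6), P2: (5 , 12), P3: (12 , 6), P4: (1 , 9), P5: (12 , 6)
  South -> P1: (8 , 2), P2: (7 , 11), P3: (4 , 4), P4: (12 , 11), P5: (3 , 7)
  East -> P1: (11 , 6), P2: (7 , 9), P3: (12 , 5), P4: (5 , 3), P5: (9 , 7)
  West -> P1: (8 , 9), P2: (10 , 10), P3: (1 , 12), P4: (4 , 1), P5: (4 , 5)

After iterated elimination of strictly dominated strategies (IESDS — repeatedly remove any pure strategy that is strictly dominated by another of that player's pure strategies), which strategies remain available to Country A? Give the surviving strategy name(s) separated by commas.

North, South, East, West

Column P1 is eliminated: P2 beats it against every remaining row (North: 12>6, South: 11>2, East: 9>6, West: 10>9).
For Country B, P2 strictly dominates P5 on the remaining rows (North: 12>6, South: 11>7, East: 9>7, West: 10>5); eliminate P5.
Among the remaining strategies, none is strictly dominated by another pure strategy of the same player, so the elimination stops.
Surviving strategies — Country A: {North, South, East, West}; Country B: {P2, P3, P4}.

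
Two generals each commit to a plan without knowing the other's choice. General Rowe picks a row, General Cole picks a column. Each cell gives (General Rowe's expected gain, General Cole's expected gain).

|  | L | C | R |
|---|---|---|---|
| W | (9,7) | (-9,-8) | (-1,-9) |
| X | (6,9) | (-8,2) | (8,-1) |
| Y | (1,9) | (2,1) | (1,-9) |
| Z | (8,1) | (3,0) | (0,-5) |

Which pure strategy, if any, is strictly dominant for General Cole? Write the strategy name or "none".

L

L vs C: W: 7>-8, X: 9>2, Y: 9>1, Z: 1>0.
L vs R: W: 7>-9, X: 9>-1, Y: 9>-9, Z: 1>-5.
L strictly beats every other strategy against every opponent action, so it is strictly dominant.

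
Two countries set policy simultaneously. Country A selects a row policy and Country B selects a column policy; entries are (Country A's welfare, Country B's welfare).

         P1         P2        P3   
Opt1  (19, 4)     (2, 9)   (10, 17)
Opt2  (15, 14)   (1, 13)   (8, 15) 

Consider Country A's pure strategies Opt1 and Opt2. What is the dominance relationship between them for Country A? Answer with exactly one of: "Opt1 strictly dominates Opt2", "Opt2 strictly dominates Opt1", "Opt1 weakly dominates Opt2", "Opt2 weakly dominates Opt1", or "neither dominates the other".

Compare Opt1 to Opt2 across each choice by Country B: P1: 19>15, P2: 2>1, P3: 10>8.
Opt1 gives a strictly higher payoff against each choice by Country B, so Opt1 strictly dominates Opt2.

Opt1 strictly dominates Opt2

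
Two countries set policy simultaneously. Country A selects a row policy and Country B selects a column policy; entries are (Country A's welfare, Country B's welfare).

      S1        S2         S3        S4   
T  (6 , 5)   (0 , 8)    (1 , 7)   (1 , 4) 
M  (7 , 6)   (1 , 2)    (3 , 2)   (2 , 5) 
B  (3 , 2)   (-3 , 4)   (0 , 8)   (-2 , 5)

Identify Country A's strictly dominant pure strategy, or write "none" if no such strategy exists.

M vs T: S1: 7>6, S2: 1>0, S3: 3>1, S4: 2>1.
M vs B: S1: 7>3, S2: 1>-3, S3: 3>0, S4: 2>-2.
M strictly beats every other strategy against every opponent action, so it is strictly dominant.

M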